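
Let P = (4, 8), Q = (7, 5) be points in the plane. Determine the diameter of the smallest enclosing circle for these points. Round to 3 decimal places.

The smallest circle enclosing two points has them as diameter endpoints.
Centre = midpoint = (5.5, 6.5); r² = |PQ|²/4 = 18/4 = 4.5.
Diameter = 2r = 2√(4.5) ≈ 4.243.

4.243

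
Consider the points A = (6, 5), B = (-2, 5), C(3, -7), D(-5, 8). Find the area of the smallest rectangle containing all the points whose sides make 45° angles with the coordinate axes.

In coordinates u = x + y, v = x − y the rectangle is axis-aligned; the map (x,y)→(u,v) scales areas by 2.
u-values: 11, 3, -4, 3; range = 11 − (-4) = 15.
v-values: 1, -7, 10, -13; range = 10 − (-13) = 23.
Area = (15 × 23) / 2 = 172.5.

172.5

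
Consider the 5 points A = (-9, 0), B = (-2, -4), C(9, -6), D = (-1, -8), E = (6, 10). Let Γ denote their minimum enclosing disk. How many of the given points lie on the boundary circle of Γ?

The minimum enclosing circle of a finite set is fixed by two of the points (as a diameter) or three (as a circumcircle).
The minimum enclosing circle is determined by three boundary points: A, C, E.
Their circumcentre is (23/18, 5/6) with r² = 17225/162.
The farthest remaining point D is at distance² 13481/162 ≤ 17225/162.
The points at distance exactly r from the centre are A, C, E — 3 points.

3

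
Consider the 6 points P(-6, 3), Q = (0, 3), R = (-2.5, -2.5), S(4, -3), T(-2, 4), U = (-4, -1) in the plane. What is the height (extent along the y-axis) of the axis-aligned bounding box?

max y = 4, min y = -3, so height = 7.

7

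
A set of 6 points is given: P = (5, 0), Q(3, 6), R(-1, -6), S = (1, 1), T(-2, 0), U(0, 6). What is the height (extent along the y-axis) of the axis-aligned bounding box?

12

max y = 6, min y = -6, so height = 12.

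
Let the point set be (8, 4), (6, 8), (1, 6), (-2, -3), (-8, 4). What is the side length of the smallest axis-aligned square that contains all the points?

The bounding box has width 16 and height 11.
An axis-aligned square enclosing the set must have side ≥ max(width, height).
So the minimum side is max(16, 11) = 16.

16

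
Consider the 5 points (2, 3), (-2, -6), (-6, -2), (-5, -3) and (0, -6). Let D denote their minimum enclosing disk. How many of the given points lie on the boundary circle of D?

By Welzl's lemma the MEC is supported by two points (diametrically opposite) or three points (on a circumcircle).
The minimum enclosing circle is determined by three boundary points: (2, 3), (-6, -2), (0, -6).
Their circumcentre is (-32/31, -65/62) with r² = 98345/3844.
The farthest remaining point (-2, -6) is at distance² 97849/3844 ≤ 98345/3844.
The points at distance exactly r from the centre are (2, 3), (-6, -2), (0, -6) — 3 points.

3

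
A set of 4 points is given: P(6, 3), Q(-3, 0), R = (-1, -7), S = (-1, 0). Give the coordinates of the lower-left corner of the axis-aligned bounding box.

x-range [-3, 6], y-range [-7, 3].
The lower-left corner is (-3, -7).

(-3, -7)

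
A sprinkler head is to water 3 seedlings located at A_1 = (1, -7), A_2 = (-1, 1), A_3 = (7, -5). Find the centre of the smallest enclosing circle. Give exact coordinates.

(36/13, -30/13)

Side lengths²: A_1A_2² = 68, A_1A_3² = 40, A_2A_3² = 100.
Since A_2A_3² = 100 < 68 + 40 = 108, the triangle is acute, so the smallest enclosing circle is the circumcircle.
Circumcentre = (36/13, -30/13), r² = 4250/169.
Centre = (36/13, -30/13).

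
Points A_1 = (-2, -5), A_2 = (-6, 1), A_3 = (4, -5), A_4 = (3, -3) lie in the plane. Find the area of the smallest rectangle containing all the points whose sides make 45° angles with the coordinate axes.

In coordinates u = x + y, v = x − y the rectangle is axis-aligned; the map (x,y)→(u,v) scales areas by 2.
u-values: -7, -5, -1, 0; range = 0 − (-7) = 7.
v-values: 3, -7, 9, 6; range = 9 − (-7) = 16.
Area = (7 × 16) / 2 = 56.

56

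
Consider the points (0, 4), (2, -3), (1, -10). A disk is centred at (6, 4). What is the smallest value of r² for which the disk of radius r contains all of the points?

The required radius is the distance from (6, 4) to the farthest point.
Squared distances: 36, 65, 221.
Maximum is 221, attained at (1, -10).

221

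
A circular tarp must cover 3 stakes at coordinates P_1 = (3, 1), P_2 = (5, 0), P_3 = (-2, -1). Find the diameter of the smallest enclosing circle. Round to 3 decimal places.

7.071

Side lengths²: P_1P_2² = 5, P_1P_3² = 29, P_2P_3² = 50.
Since P_2P_3² = 50 ≥ 29 + 5 = 34, the angle opposite P_2P_3 is not acute, so the smallest enclosing circle has P_2P_3 as diameter.
Centre = midpoint of P_2P_3 = (1.5, -0.5), r² = 50/4 = 12.5.
Diameter = 2r = 2√(12.5) ≈ 7.071.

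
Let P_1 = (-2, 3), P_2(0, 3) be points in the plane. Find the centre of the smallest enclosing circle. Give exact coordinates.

The smallest circle enclosing two points has them as diameter endpoints.
Centre = midpoint = (-1, 3); r² = |P_1P_2|²/4 = 4/4 = 1.
Centre = (-1, 3).

(-1, 3)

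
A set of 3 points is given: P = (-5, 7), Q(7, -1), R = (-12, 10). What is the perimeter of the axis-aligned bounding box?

60

Width = max x − min x = 7 − (-12) = 19.
Height = max y − min y = 10 − (-1) = 11.
Perimeter = 2(19 + 11) = 60.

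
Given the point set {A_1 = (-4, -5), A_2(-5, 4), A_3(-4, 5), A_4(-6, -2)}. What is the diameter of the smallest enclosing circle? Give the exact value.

A smallest enclosing disk is always determined by at most three of the input points on its boundary.
The farthest pair is A_1–A_3 with squared distance 100. The circle on this segment as diameter has centre (-4, 0) and r² = 100/4 = 25.
Check A_2: distance² to centre = 17 ≤ 25, so it lies inside.
All remaining points lie in this disk, and no smaller disk contains both endpoints, so this is the minimum enclosing circle.
Diameter = 2r = 2√25 = 10.

10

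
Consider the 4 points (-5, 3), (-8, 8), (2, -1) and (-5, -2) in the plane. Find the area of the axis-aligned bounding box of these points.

100

x ranges over [-8, 2], width 10.
y ranges over [-2, 8], height 10.
Area = 10 × 10 = 100.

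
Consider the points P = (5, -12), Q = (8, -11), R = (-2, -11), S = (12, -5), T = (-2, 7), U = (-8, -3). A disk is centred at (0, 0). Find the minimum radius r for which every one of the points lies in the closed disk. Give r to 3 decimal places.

13.601

The required radius is the distance from (0, 0) to the farthest point.
Squared distances: 169, 185, 125, 169, 53, 73.
Maximum is 185, attained at Q.
r = √185 ≈ 13.601.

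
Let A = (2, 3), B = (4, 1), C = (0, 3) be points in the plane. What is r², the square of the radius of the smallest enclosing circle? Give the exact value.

5

Side lengths²: AB² = 8, AC² = 4, BC² = 20.
Since BC² = 20 ≥ 8 + 4 = 12, the angle opposite BC is not acute, so the smallest enclosing circle has BC as diameter.
Centre = midpoint of BC = (2, 2), r² = 20/4 = 5.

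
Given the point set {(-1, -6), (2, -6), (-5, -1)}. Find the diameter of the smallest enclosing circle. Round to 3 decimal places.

Call the three points A, B, C in the order given.
Side lengths²: AB² = 9, AC² = 41, BC² = 74.
Since BC² = 74 ≥ 41 + 9 = 50, the angle opposite BC is not acute, so the smallest enclosing circle has BC as diameter.
Centre = midpoint of BC = (-1.5, -3.5), r² = 74/4 = 18.5.
Diameter = 2r = 2√(18.5) ≈ 8.602.

8.602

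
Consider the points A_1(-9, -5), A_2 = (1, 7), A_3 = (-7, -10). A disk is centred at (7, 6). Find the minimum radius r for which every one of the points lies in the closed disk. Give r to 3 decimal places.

The required radius is the distance from (7, 6) to the farthest point.
Squared distances: 377, 37, 452.
Maximum is 452, attained at A_3.
r = √452 ≈ 21.260.

21.260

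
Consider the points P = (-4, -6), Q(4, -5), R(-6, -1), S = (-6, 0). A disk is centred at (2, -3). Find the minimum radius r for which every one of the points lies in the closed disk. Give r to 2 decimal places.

The required radius is the distance from (2, -3) to the farthest point.
Squared distances: 45, 8, 68, 73.
Maximum is 73, attained at S.
r = √73 ≈ 8.54.

8.54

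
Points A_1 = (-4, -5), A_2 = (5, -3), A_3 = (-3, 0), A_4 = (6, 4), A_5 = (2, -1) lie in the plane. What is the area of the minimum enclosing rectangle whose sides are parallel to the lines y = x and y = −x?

104.5

In coordinates u = x + y, v = x − y the rectangle is axis-aligned; the map (x,y)→(u,v) scales areas by 2.
u-values: -9, 2, -3, 10, 1; range = 10 − (-9) = 19.
v-values: 1, 8, -3, 2, 3; range = 8 − (-3) = 11.
Area = (19 × 11) / 2 = 104.5.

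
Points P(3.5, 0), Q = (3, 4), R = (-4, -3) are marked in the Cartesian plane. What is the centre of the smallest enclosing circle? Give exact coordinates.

Side lengths²: PQ² = 16.25, PR² = 65.25, QR² = 98.
Since QR² = 98 ≥ 65.25 + 16.25 = 81.5, the angle opposite QR is not acute, so the smallest enclosing circle has QR as diameter.
Centre = midpoint of QR = (-0.5, 0.5), r² = 98/4 = 24.5.
Centre = (-0.5, 0.5).

(-0.5, 0.5)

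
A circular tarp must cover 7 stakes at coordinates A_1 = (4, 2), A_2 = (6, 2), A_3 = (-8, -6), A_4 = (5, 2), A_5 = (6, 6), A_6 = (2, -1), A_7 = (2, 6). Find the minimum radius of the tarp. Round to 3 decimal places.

By Welzl's lemma the MEC is supported by two points (diametrically opposite) or three points (on a circumcircle).
The farthest pair is A_3–A_5 with squared distance 340. The circle on this segment as diameter has centre (-1, 0) and r² = 340/4 = 85.
Check A_1: distance² to centre = 29 ≤ 85, so it lies inside.
All remaining points lie in this disk, and no smaller disk contains both endpoints, so this is the minimum enclosing circle.
r = √85 ≈ 9.220.

9.220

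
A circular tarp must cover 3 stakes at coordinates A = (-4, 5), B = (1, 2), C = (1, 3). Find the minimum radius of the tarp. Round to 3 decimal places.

Side lengths²: AB² = 34, AC² = 29, BC² = 1.
Since AB² = 34 ≥ 29 + 1 = 30, the angle opposite AB is not acute, so the smallest enclosing circle has AB as diameter.
Centre = midpoint of AB = (-1.5, 3.5), r² = 34/4 = 8.5.
r = √(8.5) ≈ 2.915.

2.915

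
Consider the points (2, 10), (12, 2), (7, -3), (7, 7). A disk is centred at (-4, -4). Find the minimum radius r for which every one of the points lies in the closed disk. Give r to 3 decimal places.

The required radius is the distance from (-4, -4) to the farthest point.
Squared distances: 232, 292, 122, 242.
Maximum is 292, attained at (12, 2).
r = √292 ≈ 17.088.

17.088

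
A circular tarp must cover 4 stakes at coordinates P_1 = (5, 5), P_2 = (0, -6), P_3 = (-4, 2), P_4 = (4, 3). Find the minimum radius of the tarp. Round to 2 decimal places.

The minimum enclosing circle is determined by three boundary points: P_1, P_2, P_3.
Their circumcentre is (12/7, -1/7) with r² = 1825/49.
The farthest remaining point P_4 is at distance² 740/49 ≤ 1825/49.
r = √(1825/49) ≈ 6.10.

6.10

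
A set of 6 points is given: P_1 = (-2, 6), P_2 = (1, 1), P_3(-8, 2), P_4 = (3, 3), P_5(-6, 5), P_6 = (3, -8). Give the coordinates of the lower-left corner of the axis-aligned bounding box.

x-range [-8, 3], y-range [-8, 6].
The lower-left corner is (-8, -8).

(-8, -8)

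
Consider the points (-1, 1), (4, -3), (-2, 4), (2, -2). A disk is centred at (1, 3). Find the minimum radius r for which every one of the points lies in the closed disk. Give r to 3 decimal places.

The required radius is the distance from (1, 3) to the farthest point.
Squared distances: 8, 45, 10, 26.
Maximum is 45, attained at (4, -3).
r = √45 ≈ 6.708.

6.708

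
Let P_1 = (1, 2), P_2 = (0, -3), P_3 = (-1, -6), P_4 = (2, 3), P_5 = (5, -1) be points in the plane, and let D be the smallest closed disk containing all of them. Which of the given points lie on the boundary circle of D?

By Welzl's lemma the MEC is supported by two points (diametrically opposite) or three points (on a circumcircle).
The farthest pair is P_3–P_4 with squared distance 90. The circle on this segment as diameter has centre (0.5, -1.5) and r² = 90/4 = 22.5.
Check P_1: distance² to centre = 12.5 ≤ 22.5, so it lies inside.
All remaining points lie in this disk, and no smaller disk contains both endpoints, so this is the minimum enclosing circle.
The points at distance exactly r from the centre are P_3, P_4 — 2 points.

P_3, P_4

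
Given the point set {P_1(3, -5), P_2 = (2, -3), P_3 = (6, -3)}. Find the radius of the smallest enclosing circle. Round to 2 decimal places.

2.02

Side lengths²: P_1P_2² = 5, P_1P_3² = 13, P_2P_3² = 16.
Since P_2P_3² = 16 < 13 + 5 = 18, the triangle is acute, so the smallest enclosing circle is the circumcircle.
Circumcentre = (4, -3.25), r² = 4.0625.
r = √(4.0625) ≈ 2.02.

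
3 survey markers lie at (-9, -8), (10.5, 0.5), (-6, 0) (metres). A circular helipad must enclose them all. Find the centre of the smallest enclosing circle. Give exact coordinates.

Call the three points A, B, C in the order given.
Side lengths²: AB² = 452.5, AC² = 73, BC² = 272.5.
Since AB² = 452.5 ≥ 272.5 + 73 = 345.5, the angle opposite AB is not acute, so the smallest enclosing circle has AB as diameter.
Centre = midpoint of AB = (0.75, -3.75), r² = 452.5/4 = 113.125.
Centre = (0.75, -3.75).

(0.75, -3.75)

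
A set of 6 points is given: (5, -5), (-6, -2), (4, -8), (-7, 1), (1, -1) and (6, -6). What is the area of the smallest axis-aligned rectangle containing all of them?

117

x ranges over [-7, 6], width 13.
y ranges over [-8, 1], height 9.
Area = 13 × 9 = 117.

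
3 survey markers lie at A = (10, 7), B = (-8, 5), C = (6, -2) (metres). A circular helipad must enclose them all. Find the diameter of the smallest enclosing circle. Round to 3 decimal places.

Side lengths²: AB² = 328, AC² = 97, BC² = 245.
Since AB² = 328 < 245 + 97 = 342, the triangle is acute, so the smallest enclosing circle is the circumcircle.
Circumcentre = (23/22, 123/22), r² = 19885/242.
Diameter = 2r = 2√(19885/242) ≈ 18.129.

18.129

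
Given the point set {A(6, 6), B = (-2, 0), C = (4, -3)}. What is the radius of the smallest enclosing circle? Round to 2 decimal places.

Side lengths²: AB² = 100, AC² = 85, BC² = 45.
Since AB² = 100 < 85 + 45 = 130, the triangle is acute, so the smallest enclosing circle is the circumcircle.
Circumcentre = (2.75, 2), r² = 26.5625.
r = √(26.5625) ≈ 5.15.

5.15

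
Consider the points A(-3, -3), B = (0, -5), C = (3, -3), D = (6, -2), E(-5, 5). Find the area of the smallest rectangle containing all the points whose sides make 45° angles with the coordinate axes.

In coordinates u = x + y, v = x − y the rectangle is axis-aligned; the map (x,y)→(u,v) scales areas by 2.
u-values: -6, -5, 0, 4, 0; range = 4 − (-6) = 10.
v-values: 0, 5, 6, 8, -10; range = 8 − (-10) = 18.
Area = (10 × 18) / 2 = 90.

90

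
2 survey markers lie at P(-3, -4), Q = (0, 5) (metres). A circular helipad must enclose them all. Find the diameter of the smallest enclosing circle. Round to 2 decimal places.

The smallest circle enclosing two points has them as diameter endpoints.
Centre = midpoint = (-1.5, 0.5); r² = |PQ|²/4 = 90/4 = 22.5.
Diameter = 2r = 2√(22.5) ≈ 9.49.

9.49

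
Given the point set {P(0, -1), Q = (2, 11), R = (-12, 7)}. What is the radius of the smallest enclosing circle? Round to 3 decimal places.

7.983

Side lengths²: PQ² = 148, PR² = 208, QR² = 212.
Since QR² = 212 < 208 + 148 = 356, the triangle is acute, so the smallest enclosing circle is the circumcircle.
Circumcentre = (-4.1, 5.85), r² = 63.7325.
r = √(63.7325) ≈ 7.983.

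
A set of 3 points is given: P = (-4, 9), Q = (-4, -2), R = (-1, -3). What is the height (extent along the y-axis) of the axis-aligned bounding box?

max y = 9, min y = -3, so height = 12.

12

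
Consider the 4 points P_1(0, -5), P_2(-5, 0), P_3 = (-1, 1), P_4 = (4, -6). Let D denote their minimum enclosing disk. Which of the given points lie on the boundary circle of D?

The farthest pair is P_2–P_4 with squared distance 117. The circle on this segment as diameter has centre (-0.5, -3) and r² = 117/4 = 29.25.
Check P_1: distance² to centre = 4.25 ≤ 29.25, so it lies inside.
All remaining points lie in this disk, and no smaller disk contains both endpoints, so this is the minimum enclosing circle.
The points at distance exactly r from the centre are P_2, P_4 — 2 points.

P_2, P_4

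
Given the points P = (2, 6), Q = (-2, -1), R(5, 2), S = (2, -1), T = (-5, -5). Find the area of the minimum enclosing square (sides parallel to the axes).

121

The bounding box has width 10 and height 11.
An axis-aligned square enclosing the set must have side ≥ max(width, height).
So the minimum side is max(10, 11) = 11.
Area = 11² = 121.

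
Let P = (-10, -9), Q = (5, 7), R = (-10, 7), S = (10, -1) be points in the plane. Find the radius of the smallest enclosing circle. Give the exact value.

The minimum enclosing circle of a finite set is fixed by two of the points (as a diameter) or three (as a circumcircle).
The minimum enclosing circle is determined by three boundary points: P, R, S.
Their circumcentre is (-1.6, -1) with r² = 134.56.
The farthest remaining point Q is at distance² 107.56 ≤ 134.56.
r = √(134.56) = 11.6.

11.6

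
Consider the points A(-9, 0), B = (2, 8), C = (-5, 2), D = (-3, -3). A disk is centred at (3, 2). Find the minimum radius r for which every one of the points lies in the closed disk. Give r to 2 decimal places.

The required radius is the distance from (3, 2) to the farthest point.
Squared distances: 148, 37, 64, 61.
Maximum is 148, attained at A.
r = √148 ≈ 12.17.

12.17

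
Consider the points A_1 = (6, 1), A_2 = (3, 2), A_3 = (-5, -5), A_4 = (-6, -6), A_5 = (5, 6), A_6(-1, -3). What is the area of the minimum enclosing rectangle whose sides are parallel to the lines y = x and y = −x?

In coordinates u = x + y, v = x − y the rectangle is axis-aligned; the map (x,y)→(u,v) scales areas by 2.
u-values: 7, 5, -10, -12, 11, -4; range = 11 − (-12) = 23.
v-values: 5, 1, 0, 0, -1, 2; range = 5 − (-1) = 6.
Area = (23 × 6) / 2 = 69.

69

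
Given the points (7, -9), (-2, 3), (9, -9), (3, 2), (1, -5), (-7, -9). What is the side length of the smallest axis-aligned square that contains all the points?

The bounding box has width 16 and height 12.
An axis-aligned square enclosing the set must have side ≥ max(width, height).
So the minimum side is max(16, 12) = 16.

16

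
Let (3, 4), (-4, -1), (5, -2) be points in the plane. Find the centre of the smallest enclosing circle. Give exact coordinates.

(17/26, -3/26)

Call the three points A, B, C in the order given.
Side lengths²: AB² = 74, AC² = 40, BC² = 82.
Since BC² = 82 < 74 + 40 = 114, the triangle is acute, so the smallest enclosing circle is the circumcircle.
Circumcentre = (17/26, -3/26), r² = 7585/338.
Centre = (17/26, -3/26).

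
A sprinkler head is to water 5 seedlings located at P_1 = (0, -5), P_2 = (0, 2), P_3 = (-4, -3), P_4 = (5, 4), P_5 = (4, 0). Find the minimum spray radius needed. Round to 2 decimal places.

The farthest pair is P_3–P_4 with squared distance 130. The circle on this segment as diameter has centre (0.5, 0.5) and r² = 130/4 = 32.5.
Check P_1: distance² to centre = 30.5 ≤ 32.5, so it lies inside.
All remaining points lie in this disk, and no smaller disk contains both endpoints, so this is the minimum enclosing circle.
r = √(32.5) ≈ 5.70.

5.70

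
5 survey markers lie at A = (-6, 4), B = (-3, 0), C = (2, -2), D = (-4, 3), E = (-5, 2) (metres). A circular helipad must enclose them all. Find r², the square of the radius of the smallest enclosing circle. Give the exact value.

The minimum enclosing circle of a finite set is fixed by two of the points (as a diameter) or three (as a circumcircle).
The farthest pair is A–C with squared distance 100. The circle on this segment as diameter has centre (-2, 1) and r² = 100/4 = 25.
Check B: distance² to centre = 2 ≤ 25, so it lies inside.
All remaining points lie in this disk, and no smaller disk contains both endpoints, so this is the minimum enclosing circle.

25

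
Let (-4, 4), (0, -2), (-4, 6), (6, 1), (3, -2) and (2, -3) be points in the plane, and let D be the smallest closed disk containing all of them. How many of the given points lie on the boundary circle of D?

3

A smallest enclosing disk is always determined by at most three of the input points on its boundary.
The minimum enclosing circle is determined by three boundary points: (-4, 6), (6, 1), (2, -3).
Their circumcentre is (0.5, 2.5) with r² = 32.5.
The farthest remaining point (3, -2) is at distance² 26.5 ≤ 32.5.
The points at distance exactly r from the centre are (-4, 6), (6, 1), (2, -3) — 3 points.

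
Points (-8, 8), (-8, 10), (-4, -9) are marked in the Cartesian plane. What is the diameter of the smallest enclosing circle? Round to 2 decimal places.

19.42

Call the three points A, B, C in the order given.
Side lengths²: AB² = 4, AC² = 305, BC² = 377.
Since BC² = 377 ≥ 305 + 4 = 309, the angle opposite BC is not acute, so the smallest enclosing circle has BC as diameter.
Centre = midpoint of BC = (-6, 0.5), r² = 377/4 = 94.25.
Diameter = 2r = 2√(94.25) ≈ 19.42.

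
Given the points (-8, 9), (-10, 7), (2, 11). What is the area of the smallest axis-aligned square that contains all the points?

The bounding box has width 12 and height 4.
An axis-aligned square enclosing the set must have side ≥ max(width, height).
So the minimum side is max(12, 4) = 12.
Area = 12² = 144.

144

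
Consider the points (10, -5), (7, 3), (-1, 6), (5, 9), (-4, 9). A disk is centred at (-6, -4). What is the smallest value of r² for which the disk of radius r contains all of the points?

290

The required radius is the distance from (-6, -4) to the farthest point.
Squared distances: 257, 218, 125, 290, 173.
Maximum is 290, attained at (5, 9).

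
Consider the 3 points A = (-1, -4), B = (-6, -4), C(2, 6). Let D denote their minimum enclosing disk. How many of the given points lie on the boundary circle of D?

2

Side lengths²: AB² = 25, AC² = 109, BC² = 164.
Since BC² = 164 ≥ 109 + 25 = 134, the angle opposite BC is not acute, so the smallest enclosing circle has BC as diameter.
Centre = midpoint of BC = (-2, 1), r² = 164/4 = 41.
The points at distance exactly r from the centre are B, C — 2 points.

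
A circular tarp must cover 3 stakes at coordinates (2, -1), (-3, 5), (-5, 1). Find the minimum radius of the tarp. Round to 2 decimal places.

Call the three points A, B, C in the order given.
Side lengths²: AB² = 61, AC² = 53, BC² = 20.
Since AB² = 61 < 53 + 20 = 73, the triangle is acute, so the smallest enclosing circle is the circumcircle.
Circumcentre = (-1.0625, 1.53125), r² = 15.7861328125.
r = √(15.7861328125) ≈ 3.97.

3.97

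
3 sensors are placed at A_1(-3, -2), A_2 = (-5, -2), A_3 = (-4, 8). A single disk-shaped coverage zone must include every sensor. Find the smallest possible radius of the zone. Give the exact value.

Side lengths²: A_1A_2² = 4, A_1A_3² = 101, A_2A_3² = 101.
Since A_2A_3² = 101 < 101 + 4 = 105, the triangle is acute, so the smallest enclosing circle is the circumcircle.
Circumcentre = (-4, 2.95), r² = 25.5025.
r = √(25.5025) = 5.05.

5.05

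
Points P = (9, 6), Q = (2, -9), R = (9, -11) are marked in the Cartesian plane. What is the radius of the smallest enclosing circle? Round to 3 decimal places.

Side lengths²: PQ² = 274, PR² = 289, QR² = 53.
Since PR² = 289 < 274 + 53 = 327, the triangle is acute, so the smallest enclosing circle is the circumcircle.
Circumcentre = (107/14, -2.5), r² = 7261/98.
r = √(7261/98) ≈ 8.608.

8.608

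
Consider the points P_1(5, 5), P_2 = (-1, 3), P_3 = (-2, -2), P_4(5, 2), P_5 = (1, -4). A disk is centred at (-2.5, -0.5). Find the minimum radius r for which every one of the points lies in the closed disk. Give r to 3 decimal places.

9.301

The required radius is the distance from (-2.5, -0.5) to the farthest point.
Squared distances: 86.5, 14.5, 2.5, 62.5, 24.5.
Maximum is 86.5, attained at P_1.
r = √(86.5) ≈ 9.301.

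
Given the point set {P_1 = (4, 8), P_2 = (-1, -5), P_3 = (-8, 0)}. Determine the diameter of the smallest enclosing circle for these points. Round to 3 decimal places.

Side lengths²: P_1P_2² = 194, P_1P_3² = 208, P_2P_3² = 74.
Since P_1P_3² = 208 < 194 + 74 = 268, the triangle is acute, so the smallest enclosing circle is the circumcircle.
Circumcentre = (-28/29, 71/29), r² = 46657/841.
Diameter = 2r = 2√(46657/841) ≈ 14.897.

14.897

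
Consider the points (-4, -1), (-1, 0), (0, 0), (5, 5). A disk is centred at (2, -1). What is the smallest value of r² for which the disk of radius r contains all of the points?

The required radius is the distance from (2, -1) to the farthest point.
Squared distances: 36, 10, 5, 45.
Maximum is 45, attained at (5, 5).

45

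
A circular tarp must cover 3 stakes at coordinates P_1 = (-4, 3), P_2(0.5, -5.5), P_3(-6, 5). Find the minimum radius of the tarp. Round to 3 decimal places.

Side lengths²: P_1P_2² = 92.5, P_1P_3² = 8, P_2P_3² = 152.5.
Since P_2P_3² = 152.5 ≥ 92.5 + 8 = 100.5, the angle opposite P_2P_3 is not acute, so the smallest enclosing circle has P_2P_3 as diameter.
Centre = midpoint of P_2P_3 = (-2.75, -0.25), r² = 152.5/4 = 38.125.
r = √(38.125) ≈ 6.175.

6.175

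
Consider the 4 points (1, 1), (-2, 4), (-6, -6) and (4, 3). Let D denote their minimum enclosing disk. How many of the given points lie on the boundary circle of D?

The farthest pair is (-6, -6)–(4, 3) with squared distance 181. The circle on this segment as diameter has centre (-1, -1.5) and r² = 181/4 = 45.25.
Check (1, 1): distance² to centre = 10.25 ≤ 45.25, so it lies inside.
All remaining points lie in this disk, and no smaller disk contains both endpoints, so this is the minimum enclosing circle.
The points at distance exactly r from the centre are (-6, -6), (4, 3) — 2 points.

2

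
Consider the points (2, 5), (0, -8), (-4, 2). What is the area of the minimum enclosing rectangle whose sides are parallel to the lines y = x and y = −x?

In coordinates u = x + y, v = x − y the rectangle is axis-aligned; the map (x,y)→(u,v) scales areas by 2.
u-values: 7, -8, -2; range = 7 − (-8) = 15.
v-values: -3, 8, -6; range = 8 − (-6) = 14.
Area = (15 × 14) / 2 = 105.

105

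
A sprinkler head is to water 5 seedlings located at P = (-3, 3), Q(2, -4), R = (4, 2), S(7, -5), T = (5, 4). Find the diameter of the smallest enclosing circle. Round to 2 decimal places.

A smallest enclosing disk is always determined by at most three of the input points on its boundary.
The farthest pair is P–S with squared distance 164. The circle on this segment as diameter has centre (2, -1) and r² = 164/4 = 41.
Check Q: distance² to centre = 9 ≤ 41, so it lies inside.
All remaining points lie in this disk, and no smaller disk contains both endpoints, so this is the minimum enclosing circle.
Diameter = 2r = 2√41 ≈ 12.81.

12.81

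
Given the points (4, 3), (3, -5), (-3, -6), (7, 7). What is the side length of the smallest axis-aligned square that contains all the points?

The bounding box has width 10 and height 13.
An axis-aligned square enclosing the set must have side ≥ max(width, height).
So the minimum side is max(10, 13) = 13.

13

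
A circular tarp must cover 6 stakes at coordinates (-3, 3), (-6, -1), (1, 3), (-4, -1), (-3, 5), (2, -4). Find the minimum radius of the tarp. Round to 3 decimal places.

The minimum enclosing circle of a finite set is fixed by two of the points (as a diameter) or three (as a circumcircle).
The minimum enclosing circle is determined by three boundary points: (-6, -1), (-3, 5), (2, -4).
Their circumcentre is (-37/38, 9/38) with r² = 19345/722.
The farthest remaining point (-3, 3) is at distance² 8477/722 ≤ 19345/722.
r = √(19345/722) ≈ 5.176.

5.176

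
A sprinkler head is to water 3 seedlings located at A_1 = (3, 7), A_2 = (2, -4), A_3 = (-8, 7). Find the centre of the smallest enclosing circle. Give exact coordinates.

Side lengths²: A_1A_2² = 122, A_1A_3² = 121, A_2A_3² = 221.
Since A_2A_3² = 221 < 122 + 121 = 243, the triangle is acute, so the smallest enclosing circle is the circumcircle.
Circumcentre = (-2.5, 43/22), r² = 13481/242.
Centre = (-2.5, 43/22).

(-2.5, 43/22)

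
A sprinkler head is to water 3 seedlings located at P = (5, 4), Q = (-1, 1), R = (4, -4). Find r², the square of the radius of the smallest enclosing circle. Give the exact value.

Side lengths²: PQ² = 45, PR² = 65, QR² = 50.
Since PR² = 65 < 50 + 45 = 95, the triangle is acute, so the smallest enclosing circle is the circumcircle.
Circumcentre = (19/6, 1/6), r² = 325/18.

325/18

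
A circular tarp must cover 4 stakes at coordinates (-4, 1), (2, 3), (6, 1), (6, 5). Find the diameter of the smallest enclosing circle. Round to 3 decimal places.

10.770

By Welzl's lemma the MEC is supported by two points (diametrically opposite) or three points (on a circumcircle).
The farthest pair is (-4, 1)–(6, 5) with squared distance 116. The circle on this segment as diameter has centre (1, 3) and r² = 116/4 = 29.
Check (2, 3): distance² to centre = 1 ≤ 29, so it lies inside.
All remaining points lie in this disk, and no smaller disk contains both endpoints, so this is the minimum enclosing circle.
Diameter = 2r = 2√29 ≈ 10.770.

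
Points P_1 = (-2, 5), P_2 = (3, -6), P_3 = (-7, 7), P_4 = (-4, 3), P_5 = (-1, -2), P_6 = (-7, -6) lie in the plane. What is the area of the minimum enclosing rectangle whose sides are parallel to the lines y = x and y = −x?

184

In coordinates u = x + y, v = x − y the rectangle is axis-aligned; the map (x,y)→(u,v) scales areas by 2.
u-values: 3, -3, 0, -1, -3, -13; range = 3 − (-13) = 16.
v-values: -7, 9, -14, -7, 1, -1; range = 9 − (-14) = 23.
Area = (16 × 23) / 2 = 184.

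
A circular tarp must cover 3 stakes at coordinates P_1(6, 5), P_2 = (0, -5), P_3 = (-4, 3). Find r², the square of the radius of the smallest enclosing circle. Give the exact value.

Side lengths²: P_1P_2² = 136, P_1P_3² = 104, P_2P_3² = 80.
Since P_1P_2² = 136 < 104 + 80 = 184, the triangle is acute, so the smallest enclosing circle is the circumcircle.
Circumcentre = (18/11, 9/11), r² = 4420/121.

4420/121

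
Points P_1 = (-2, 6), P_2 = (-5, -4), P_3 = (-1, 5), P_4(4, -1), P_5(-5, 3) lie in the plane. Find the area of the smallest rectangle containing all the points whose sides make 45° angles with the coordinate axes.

In coordinates u = x + y, v = x − y the rectangle is axis-aligned; the map (x,y)→(u,v) scales areas by 2.
u-values: 4, -9, 4, 3, -2; range = 4 − (-9) = 13.
v-values: -8, -1, -6, 5, -8; range = 5 − (-8) = 13.
Area = (13 × 13) / 2 = 84.5.

84.5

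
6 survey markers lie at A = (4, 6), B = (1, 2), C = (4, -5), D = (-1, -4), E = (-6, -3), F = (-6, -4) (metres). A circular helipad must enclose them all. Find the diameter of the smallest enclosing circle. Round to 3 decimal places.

14.213

By Welzl's lemma the MEC is supported by two points (diametrically opposite) or three points (on a circumcircle).
The minimum enclosing circle is determined by three boundary points: A, C, F.
Their circumcentre is (-0.5, 0.5) with r² = 50.5.
The farthest remaining point E is at distance² 42.5 ≤ 50.5.
Diameter = 2r = 2√(50.5) ≈ 14.213.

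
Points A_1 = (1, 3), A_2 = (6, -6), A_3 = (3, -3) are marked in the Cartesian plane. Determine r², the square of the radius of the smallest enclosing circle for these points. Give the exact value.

Side lengths²: A_1A_2² = 106, A_1A_3² = 40, A_2A_3² = 18.
Since A_1A_2² = 106 ≥ 40 + 18 = 58, the angle opposite A_1A_2 is not acute, so the smallest enclosing circle has A_1A_2 as diameter.
Centre = midpoint of A_1A_2 = (3.5, -1.5), r² = 106/4 = 26.5.

26.5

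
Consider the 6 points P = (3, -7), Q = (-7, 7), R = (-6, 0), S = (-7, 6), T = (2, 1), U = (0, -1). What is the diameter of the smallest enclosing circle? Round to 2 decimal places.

The minimum enclosing circle of a finite set is fixed by two of the points (as a diameter) or three (as a circumcircle).
The farthest pair is P–Q with squared distance 296. The circle on this segment as diameter has centre (-2, 0) and r² = 296/4 = 74.
Check R: distance² to centre = 16 ≤ 74, so it lies inside.
All remaining points lie in this disk, and no smaller disk contains both endpoints, so this is the minimum enclosing circle.
Diameter = 2r = 2√74 ≈ 17.20.

17.20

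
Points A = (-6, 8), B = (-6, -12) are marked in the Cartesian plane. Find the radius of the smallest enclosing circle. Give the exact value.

The smallest circle enclosing two points has them as diameter endpoints.
Centre = midpoint = (-6, -2); r² = |AB|²/4 = 400/4 = 100.
r = √100 = 10.

10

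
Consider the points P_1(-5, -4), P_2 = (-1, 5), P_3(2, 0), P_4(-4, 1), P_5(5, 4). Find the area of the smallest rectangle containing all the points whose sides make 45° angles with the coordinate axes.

In coordinates u = x + y, v = x − y the rectangle is axis-aligned; the map (x,y)→(u,v) scales areas by 2.
u-values: -9, 4, 2, -3, 9; range = 9 − (-9) = 18.
v-values: -1, -6, 2, -5, 1; range = 2 − (-6) = 8.
Area = (18 × 8) / 2 = 72.

72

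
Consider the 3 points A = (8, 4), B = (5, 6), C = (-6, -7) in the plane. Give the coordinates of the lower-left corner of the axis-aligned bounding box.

x-range [-6, 8], y-range [-7, 6].
The lower-left corner is (-6, -7).

(-6, -7)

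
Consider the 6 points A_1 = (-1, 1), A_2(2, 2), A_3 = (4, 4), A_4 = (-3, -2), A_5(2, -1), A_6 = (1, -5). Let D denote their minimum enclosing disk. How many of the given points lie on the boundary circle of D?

By Welzl's lemma the MEC is supported by two points (diametrically opposite) or three points (on a circumcircle).
The minimum enclosing circle is determined by three boundary points: A_3, A_4, A_6.
Their circumcentre is (1.5, -1/6) with r² = 425/18.
The farthest remaining point A_1 is at distance² 137/18 ≤ 425/18.
The points at distance exactly r from the centre are A_3, A_4, A_6 — 3 points.

3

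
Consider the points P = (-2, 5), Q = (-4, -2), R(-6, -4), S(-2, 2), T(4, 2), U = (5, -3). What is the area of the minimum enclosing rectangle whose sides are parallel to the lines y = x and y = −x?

In coordinates u = x + y, v = x − y the rectangle is axis-aligned; the map (x,y)→(u,v) scales areas by 2.
u-values: 3, -6, -10, 0, 6, 2; range = 6 − (-10) = 16.
v-values: -7, -2, -2, -4, 2, 8; range = 8 − (-7) = 15.
Area = (16 × 15) / 2 = 120.

120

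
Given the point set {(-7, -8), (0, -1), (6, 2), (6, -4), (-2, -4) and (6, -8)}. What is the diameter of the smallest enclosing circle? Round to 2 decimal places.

The minimum enclosing circle of a finite set is fixed by two of the points (as a diameter) or three (as a circumcircle).
The farthest pair is (-7, -8)–(6, 2) with squared distance 269. The circle on this segment as diameter has centre (-0.5, -3) and r² = 269/4 = 67.25.
Check (0, -1): distance² to centre = 4.25 ≤ 67.25, so it lies inside.
All remaining points lie in this disk, and no smaller disk contains both endpoints, so this is the minimum enclosing circle.
Diameter = 2r = 2√(67.25) ≈ 16.40.

16.40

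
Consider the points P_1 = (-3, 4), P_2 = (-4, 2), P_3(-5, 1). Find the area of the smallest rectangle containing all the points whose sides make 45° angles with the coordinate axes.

In coordinates u = x + y, v = x − y the rectangle is axis-aligned; the map (x,y)→(u,v) scales areas by 2.
u-values: 1, -2, -4; range = 1 − (-4) = 5.
v-values: -7, -6, -6; range = -6 − (-7) = 1.
Area = (5 × 1) / 2 = 2.5.

2.5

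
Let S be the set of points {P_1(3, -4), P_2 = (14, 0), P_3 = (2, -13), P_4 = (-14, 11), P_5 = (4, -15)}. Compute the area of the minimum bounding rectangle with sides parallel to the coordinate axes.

728

x ranges over [-14, 14], width 28.
y ranges over [-15, 11], height 26.
Area = 28 × 26 = 728.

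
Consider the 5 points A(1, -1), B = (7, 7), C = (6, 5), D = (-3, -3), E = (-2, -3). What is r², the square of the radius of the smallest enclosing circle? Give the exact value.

The farthest pair is B–D with squared distance 200. The circle on this segment as diameter has centre (2, 2) and r² = 200/4 = 50.
Check A: distance² to centre = 10 ≤ 50, so it lies inside.
All remaining points lie in this disk, and no smaller disk contains both endpoints, so this is the minimum enclosing circle.

50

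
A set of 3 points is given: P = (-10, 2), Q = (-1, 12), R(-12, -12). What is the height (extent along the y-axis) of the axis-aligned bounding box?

max y = 12, min y = -12, so height = 24.

24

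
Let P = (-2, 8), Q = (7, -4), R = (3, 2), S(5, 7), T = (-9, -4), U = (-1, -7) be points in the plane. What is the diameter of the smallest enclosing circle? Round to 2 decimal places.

18.10

The minimum enclosing circle is determined by three boundary points: Q, S, T.
Their circumcentre is (-1, 5/22) with r² = 39625/484.
The farthest remaining point P is at distance² 29725/484 ≤ 39625/484.
Diameter = 2r = 2√(39625/484) ≈ 18.10.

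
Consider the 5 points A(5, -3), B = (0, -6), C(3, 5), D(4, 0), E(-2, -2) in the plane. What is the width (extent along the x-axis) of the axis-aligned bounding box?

max x = 5, min x = -2, so width = 7.

7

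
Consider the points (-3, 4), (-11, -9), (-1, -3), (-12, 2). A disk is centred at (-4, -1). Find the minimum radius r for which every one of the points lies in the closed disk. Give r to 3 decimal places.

The required radius is the distance from (-4, -1) to the farthest point.
Squared distances: 26, 113, 13, 73.
Maximum is 113, attained at (-11, -9).
r = √113 ≈ 10.630.

10.630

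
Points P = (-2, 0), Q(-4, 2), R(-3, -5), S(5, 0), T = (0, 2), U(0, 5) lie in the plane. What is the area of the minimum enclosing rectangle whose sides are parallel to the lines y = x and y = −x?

In coordinates u = x + y, v = x − y the rectangle is axis-aligned; the map (x,y)→(u,v) scales areas by 2.
u-values: -2, -2, -8, 5, 2, 5; range = 5 − (-8) = 13.
v-values: -2, -6, 2, 5, -2, -5; range = 5 − (-6) = 11.
Area = (13 × 11) / 2 = 71.5.

71.5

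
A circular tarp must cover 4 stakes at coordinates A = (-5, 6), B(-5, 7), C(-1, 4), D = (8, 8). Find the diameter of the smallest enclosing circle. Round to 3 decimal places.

13.153

By Welzl's lemma the MEC is supported by two points (diametrically opposite) or three points (on a circumcircle).
The farthest pair is A–D with squared distance 173. The circle on this segment as diameter has centre (1.5, 7) and r² = 173/4 = 43.25.
Check B: distance² to centre = 42.25 ≤ 43.25, so it lies inside.
All remaining points lie in this disk, and no smaller disk contains both endpoints, so this is the minimum enclosing circle.
Diameter = 2r = 2√(43.25) ≈ 13.153.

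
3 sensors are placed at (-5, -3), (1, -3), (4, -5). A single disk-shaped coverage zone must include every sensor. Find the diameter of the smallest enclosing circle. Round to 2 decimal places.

9.22

Call the three points A, B, C in the order given.
Side lengths²: AB² = 36, AC² = 85, BC² = 13.
Since AC² = 85 ≥ 36 + 13 = 49, the angle opposite AC is not acute, so the smallest enclosing circle has AC as diameter.
Centre = midpoint of AC = (-0.5, -4), r² = 85/4 = 21.25.
Diameter = 2r = 2√(21.25) ≈ 9.22.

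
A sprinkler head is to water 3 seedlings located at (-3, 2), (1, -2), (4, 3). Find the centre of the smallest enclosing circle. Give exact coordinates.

Call the three points A, B, C in the order given.
Side lengths²: AB² = 32, AC² = 50, BC² = 34.
Since AC² = 50 < 34 + 32 = 66, the triangle is acute, so the smallest enclosing circle is the circumcircle.
Circumcentre = (0.625, 1.625), r² = 13.28125.
Centre = (0.625, 1.625).

(0.625, 1.625)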